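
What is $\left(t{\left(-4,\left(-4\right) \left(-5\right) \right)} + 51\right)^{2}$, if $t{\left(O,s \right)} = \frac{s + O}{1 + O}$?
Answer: $\frac{18769}{9} \approx 2085.4$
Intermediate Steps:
$t{\left(O,s \right)} = \frac{O + s}{1 + O}$
$\left(t{\left(-4,\left(-4\right) \left(-5\right) \right)} + 51\right)^{2} = \left(\frac{-4 - -20}{1 - 4} + 51\right)^{2} = \left(\frac{-4 + 20}{-3} + 51\right)^{2} = \left(\left(- \frac{1}{3}\right) 16 + 51\right)^{2} = \left(- \frac{16}{3} + 51\right)^{2} = \left(\frac{137}{3}\right)^{2} = \frac{18769}{9}$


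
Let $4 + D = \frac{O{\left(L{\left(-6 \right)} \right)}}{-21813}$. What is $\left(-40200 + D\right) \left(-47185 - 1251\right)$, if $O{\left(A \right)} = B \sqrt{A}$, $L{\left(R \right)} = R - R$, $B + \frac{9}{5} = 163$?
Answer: $1947320944$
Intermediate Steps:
$B = \frac{806}{5}$ ($B = - \frac{9}{5} + 163 = \frac{806}{5} \approx 161.2$)
$L{\left(R \right)} = 0$
$O{\left(A \right)} = \frac{806 \sqrt{A}}{5}$
$D = -4$ ($D = -4 + \frac{\frac{806}{5} \sqrt{0}}{-21813} = -4 + \frac{806}{5} \cdot 0 \left(- \frac{1}{21813}\right) = -4 + 0 \left(- \frac{1}{21813}\right) = -4 + 0 = -4$)
$\left(-40200 + D\right) \left(-47185 - 1251\right) = \left(-40200 - 4\right) \left(-47185 - 1251\right) = \left(-40204\right) \left(-48436\right) = 1947320944$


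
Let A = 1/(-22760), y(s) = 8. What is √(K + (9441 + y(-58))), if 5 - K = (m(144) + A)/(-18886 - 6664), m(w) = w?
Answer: √7992491626222171005/29075900 ≈ 97.232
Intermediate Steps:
A = -1/22760 ≈ -4.3937e-5
K = 2910867439/581518000 (K = 5 - (144 - 1/22760)/(-18886 - 6664) = 5 - 3277439/(22760*(-25550)) = 5 - 3277439*(-1)/(22760*25550) = 5 - 1*(-3277439/581518000) = 5 + 3277439/581518000 = 2910867439/581518000 ≈ 5.0056)
√(K + (9441 + y(-58))) = √(2910867439/581518000 + (9441 + 8)) = √(2910867439/581518000 + 9449) = √(5497674449439/581518000) = √7992491626222171005/29075900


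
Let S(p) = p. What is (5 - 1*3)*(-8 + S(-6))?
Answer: -28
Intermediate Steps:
(5 - 1*3)*(-8 + S(-6)) = (5 - 1*3)*(-8 - 6) = (5 - 3)*(-14) = 2*(-14) = -28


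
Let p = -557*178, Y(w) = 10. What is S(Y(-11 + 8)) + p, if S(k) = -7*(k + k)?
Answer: -99286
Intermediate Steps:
S(k) = -14*k
p = -99146
S(Y(-11 + 8)) + p = -14*10 - 99146 = -140 - 99146 = -99286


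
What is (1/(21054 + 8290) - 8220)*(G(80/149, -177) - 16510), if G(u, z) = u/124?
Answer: 9197209001002965/67769968 ≈ 1.3571e+8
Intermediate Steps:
G(u, z) = u/124 (G(u, z) = u*(1/124) = u/124)
(1/(21054 + 8290) - 8220)*(G(80/149, -177) - 16510) = (1/(21054 + 8290) - 8220)*((80/149)/124 - 16510) = (1/29344 - 8220)*((80*(1/149))/124 - 16510) = (1/29344 - 8220)*((1/124)*(80/149) - 16510) = -241207679*(20/4619 - 16510)/29344 = -241207679/29344*(-76259670/4619) = 9197209001002965/67769968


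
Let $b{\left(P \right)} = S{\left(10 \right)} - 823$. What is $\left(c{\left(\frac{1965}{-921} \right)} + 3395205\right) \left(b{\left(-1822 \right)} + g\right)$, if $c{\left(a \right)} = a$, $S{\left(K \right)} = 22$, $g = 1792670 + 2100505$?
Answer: $\frac{4057127604162720}{307} \approx 1.3215 \cdot 10^{13}$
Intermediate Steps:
$g = 3893175$
$b{\left(P \right)} = -801$ ($b{\left(P \right)} = 22 - 823 = -801$)
$\left(c{\left(\frac{1965}{-921} \right)} + 3395205\right) \left(b{\left(-1822 \right)} + g\right) = \left(\frac{1965}{-921} + 3395205\right) \left(-801 + 3893175\right) = \left(1965 \left(- \frac{1}{921}\right) + 3395205\right) 3892374 = \left(- \frac{655}{307} + 3395205\right) 3892374 = \frac{1042327280}{307} \cdot 3892374 = \frac{4057127604162720}{307}$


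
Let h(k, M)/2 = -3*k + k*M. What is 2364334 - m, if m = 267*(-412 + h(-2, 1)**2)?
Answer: 2457250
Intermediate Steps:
h(k, M) = -6*k + 2*M*k (h(k, M) = 2*(-3*k + k*M) = 2*(-3*k + M*k) = -6*k + 2*M*k)
m = -92916 (m = 267*(-412 + (2*(-2)*(-3 + 1))**2) = 267*(-412 + (2*(-2)*(-2))**2) = 267*(-412 + 8**2) = 267*(-412 + 64) = 267*(-348) = -92916)
2364334 - m = 2364334 - 1*(-92916) = 2364334 + 92916 = 2457250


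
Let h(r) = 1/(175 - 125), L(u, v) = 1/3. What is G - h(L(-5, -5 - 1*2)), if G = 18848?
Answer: 942399/50 ≈ 18848.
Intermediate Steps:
L(u, v) = ⅓
h(r) = 1/50
G - h(L(-5, -5 - 1*2)) = 18848 - 1*1/50 = 18848 - 1/50 = 942399/50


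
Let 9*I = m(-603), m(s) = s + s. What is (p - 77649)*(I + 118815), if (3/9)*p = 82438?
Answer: 20136011865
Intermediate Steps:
p = 247314 (p = 3*82438 = 247314)
m(s) = 2*s
I = -134 (I = (2*(-603))/9 = (⅑)*(-1206) = -134)
(p - 77649)*(I + 118815) = (247314 - 77649)*(-134 + 118815) = 169665*118681 = 20136011865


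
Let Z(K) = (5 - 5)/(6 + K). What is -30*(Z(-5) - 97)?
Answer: 2910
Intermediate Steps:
Z(K) = 0 (Z(K) = 0/(6 + K) = 0)
-30*(Z(-5) - 97) = -30*(0 - 97) = -30*(-97) = 2910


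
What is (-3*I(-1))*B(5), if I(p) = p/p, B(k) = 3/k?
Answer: -9/5 ≈ -1.8000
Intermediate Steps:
I(p) = 1
(-3*I(-1))*B(5) = (-3*1)*(3/5) = -9/5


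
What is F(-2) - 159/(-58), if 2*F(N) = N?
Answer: 101/58 ≈ 1.7414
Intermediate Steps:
F(N) = N/2
F(-2) - 159/(-58) = (1/2)*(-2) - 159/(-58) = -1 - 159*(-1)/58 = -1 - 1*(-159/58) = -1 + 159/58 = 101/58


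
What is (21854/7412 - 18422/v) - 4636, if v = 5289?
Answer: -90880872653/19601034 ≈ -4636.5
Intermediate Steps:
(21854/7412 - 18422/v) - 4636 = (21854/7412 - 18422/5289) - 4636 = (21854*(1/7412) - 18422*1/5289) - 4636 = (10927/3706 - 18422/5289) - 4636 = -10479029/19601034 - 4636 = -90880872653/19601034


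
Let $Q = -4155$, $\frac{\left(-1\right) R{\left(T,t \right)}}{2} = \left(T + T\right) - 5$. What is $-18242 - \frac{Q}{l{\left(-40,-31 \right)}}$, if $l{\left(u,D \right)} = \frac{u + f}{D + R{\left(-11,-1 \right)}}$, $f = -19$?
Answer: $- \frac{1171843}{59} \approx -19862.0$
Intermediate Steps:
$R{\left(T,t \right)} = 10 - 4 T$ ($R{\left(T,t \right)} = - 2 \left(\left(T + T\right) - 5\right) = - 2 \left(2 T - 5\right) = - 2 \left(-5 + 2 T\right) = 10 - 4 T$)
$l{\left(u,D \right)} = \frac{-19 + u}{54 + D}$ ($l{\left(u,D \right)} = \frac{u - 19}{D + \left(10 - -44\right)} = \frac{-19 + u}{D + \left(10 + 44\right)} = \frac{-19 + u}{D + 54} = \frac{-19 + u}{54 + D}$)
$-18242 - \frac{Q}{l{\left(-40,-31 \right)}} = -18242 - - \frac{4155}{\frac{1}{54 - 31} \left(-19 - 40\right)} = -18242 - - \frac{4155}{\frac{1}{23} \left(-59\right)} = -18242 - - \frac{4155}{- \frac{59}{23}} = -18242 - \left(-4155\right) \left(- \frac{23}{59}\right) = -18242 - \frac{95565}{59} = - \frac{1171843}{59}$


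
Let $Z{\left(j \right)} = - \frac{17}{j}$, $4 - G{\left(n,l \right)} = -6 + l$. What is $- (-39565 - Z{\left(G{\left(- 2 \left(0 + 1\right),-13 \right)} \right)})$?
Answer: $\frac{909978}{23} \approx 39564.0$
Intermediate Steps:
$G{\left(n,l \right)} = 10 - l$ ($G{\left(n,l \right)} = 4 - \left(-6 + l\right) = 10 - l$)
$- (-39565 - Z{\left(G{\left(- 2 \left(0 + 1\right),-13 \right)} \right)}) = - (-39565 - - \frac{17}{10 - -13}) = - (-39565 - - \frac{17}{10 + 13}) = - (-39565 - - \frac{17}{23}) = - (-39565 + \frac{17}{23}) = \left(-1\right) \left(- \frac{909978}{23}\right) = \frac{909978}{23}$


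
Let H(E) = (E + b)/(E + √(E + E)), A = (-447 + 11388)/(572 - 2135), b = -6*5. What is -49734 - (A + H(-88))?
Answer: -2237774/45 - 59*I*√11/990 ≈ -49728.0 - 0.19766*I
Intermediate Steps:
b = -30
A = -7 (A = 10941/(-1563) = 10941*(-1/1563) = -7)
H(E) = (-30 + E)/(E + √2*√E) (H(E) = (E - 30)/(E + √(E + E)) = (-30 + E)/(E + √(2*E)) = (-30 + E)/(E + √2*√E))
-49734 - (A + H(-88)) = -49734 - (-7 + (-30 - 88)/(-88 + √2*√(-88))) = -49734 - (-7 - 118/(-88 + √2*(2*I*√22))) = -49734 - (-7 - 118/(-88 + 4*I*√11)) = -49734 + (7 + 118/(-88 + 4*I*√11)) = -49727 + 118/(-88 + 4*I*√11)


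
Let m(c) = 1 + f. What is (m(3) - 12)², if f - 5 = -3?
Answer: 81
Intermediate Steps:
f = 2 (f = 5 - 3 = 2)
m(c) = 3 (m(c) = 1 + 2 = 3)
(m(3) - 12)² = (3 - 12)² = (-9)² = 81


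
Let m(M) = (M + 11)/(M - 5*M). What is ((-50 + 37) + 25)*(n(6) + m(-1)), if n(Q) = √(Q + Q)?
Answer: 30 + 24*√3 ≈ 71.569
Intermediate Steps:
n(Q) = √2*√Q (n(Q) = √(2*Q) = √2*√Q)
m(M) = -(11 + M)/(4*M) (m(M) = (11 + M)/((-4*M)) = (11 + M)*(-1/(4*M)) = -(11 + M)/(4*M))
((-50 + 37) + 25)*(n(6) + m(-1)) = ((-50 + 37) + 25)*(√2*√6 + (¼)*(-11 - 1*(-1))/(-1)) = (-13 + 25)*(2*√3 + (¼)*(-1)*(-11 + 1)) = 12*(2*√3 + (¼)*(-1)*(-10)) = 12*(2*√3 + 5/2) = 12*(5/2 + 2*√3) = 30 + 24*√3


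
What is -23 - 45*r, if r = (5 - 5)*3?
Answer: -23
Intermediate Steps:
r = 0 (r = 0*3 = 0)
-23 - 45*r = -23 - 45*0 = -23 + 0 = -23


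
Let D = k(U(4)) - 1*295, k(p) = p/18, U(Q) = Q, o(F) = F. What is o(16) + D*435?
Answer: -384637/3 ≈ -1.2821e+5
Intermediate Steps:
k(p) = p/18 (k(p) = p*(1/18) = p/18)
D = -2653/9 (D = (1/18)*4 - 1*295 = 2/9 - 295 = -2653/9 ≈ -294.78)
o(16) + D*435 = 16 - 2653/9*435 = 16 - 384685/3 = -384637/3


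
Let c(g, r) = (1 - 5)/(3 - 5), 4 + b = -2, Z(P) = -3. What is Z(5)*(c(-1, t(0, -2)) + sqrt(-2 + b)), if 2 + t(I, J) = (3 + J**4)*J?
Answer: -6 - 6*I*sqrt(2) ≈ -6.0 - 8.4853*I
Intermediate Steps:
t(I, J) = -2 + J*(3 + J**4) (t(I, J) = -2 + (3 + J**4)*J = -2 + J*(3 + J**4))
b = -6 (b = -4 - 2 = -6)
c(g, r) = 2 (c(g, r) = -4/(-2) = -4*(-1/2) = 2)
Z(5)*(c(-1, t(0, -2)) + sqrt(-2 + b)) = -3*(2 + sqrt(-2 - 6)) = -3*(2 + sqrt(-8)) = -3*(2 + 2*I*sqrt(2)) = -6 - 6*I*sqrt(2)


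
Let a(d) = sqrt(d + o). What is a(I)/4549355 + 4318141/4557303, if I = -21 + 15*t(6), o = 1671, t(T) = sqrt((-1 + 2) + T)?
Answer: 4318141/4557303 + sqrt(1650 + 15*sqrt(7))/4549355 ≈ 0.94753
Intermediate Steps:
t(T) = sqrt(1 + T)
I = -21 + 15*sqrt(7) (I = -21 + 15*sqrt(1 + 6) = -21 + 15*sqrt(7) ≈ 18.686)
a(d) = sqrt(1671 + d) (a(d) = sqrt(d + 1671) = sqrt(1671 + d))
a(I)/4549355 + 4318141/4557303 = sqrt(1671 + (-21 + 15*sqrt(7)))/4549355 + 4318141/4557303 = sqrt(1650 + 15*sqrt(7))*(1/4549355) + 4318141*(1/4557303) = sqrt(1650 + 15*sqrt(7))/4549355 + 4318141/4557303 = 4318141/4557303 + sqrt(1650 + 15*sqrt(7))/4549355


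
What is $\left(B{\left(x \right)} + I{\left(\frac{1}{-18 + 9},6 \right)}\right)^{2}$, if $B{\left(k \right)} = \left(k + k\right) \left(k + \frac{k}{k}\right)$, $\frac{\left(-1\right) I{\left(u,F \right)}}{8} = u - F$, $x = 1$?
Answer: $\frac{226576}{81} \approx 2797.2$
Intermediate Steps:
$I{\left(u,F \right)} = - 8 u + 8 F$ ($I{\left(u,F \right)} = - 8 \left(u - F\right) = - 8 u + 8 F$)
$B{\left(k \right)} = 2 k \left(1 + k\right)$ ($B{\left(k \right)} = 2 k \left(k + 1\right) = 2 k \left(1 + k\right)$)
$\left(B{\left(x \right)} + I{\left(\frac{1}{-18 + 9},6 \right)}\right)^{2} = \left(2 \cdot 1 \left(1 + 1\right) + \left(- \frac{8}{-18 + 9} + 8 \cdot 6\right)\right)^{2} = \left(2 \cdot 1 \cdot 2 + \left(- \frac{8}{-9} + 48\right)\right)^{2} = \left(4 + \left(\left(-8\right) \left(- \frac{1}{9}\right) + 48\right)\right)^{2} = \left(4 + \left(\frac{8}{9} + 48\right)\right)^{2} = \left(4 + \frac{440}{9}\right)^{2} = \left(\frac{476}{9}\right)^{2} = \frac{226576}{81}$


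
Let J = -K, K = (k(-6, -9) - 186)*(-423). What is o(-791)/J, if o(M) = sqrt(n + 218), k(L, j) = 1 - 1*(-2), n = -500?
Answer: -I*sqrt(282)/77409 ≈ -0.00021694*I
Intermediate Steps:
k(L, j) = 3 (k(L, j) = 1 + 2 = 3)
K = 77409 (K = (3 - 186)*(-423) = -183*(-423) = 77409)
o(M) = I*sqrt(282) (o(M) = sqrt(-500 + 218) = sqrt(-282) = I*sqrt(282))
J = -77409 (J = -1*77409 = -77409)
o(-791)/J = (I*sqrt(282))/(-77409) = (I*sqrt(282))*(-1/77409) = -I*sqrt(282)/77409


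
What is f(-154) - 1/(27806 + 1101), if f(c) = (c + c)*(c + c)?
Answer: 2742233647/28907 ≈ 94864.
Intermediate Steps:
f(c) = 4*c² (f(c) = (2*c)*(2*c) = 4*c²)
f(-154) - 1/(27806 + 1101) = 4*(-154)² - 1/(27806 + 1101) = 4*23716 - 1/28907 = 94864 - 1*1/28907 = 94864 - 1/28907 = 2742233647/28907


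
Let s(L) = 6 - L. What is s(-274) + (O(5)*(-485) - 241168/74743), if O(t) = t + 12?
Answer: -595569163/74743 ≈ -7968.2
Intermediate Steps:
O(t) = 12 + t
s(-274) + (O(5)*(-485) - 241168/74743) = (6 - 1*(-274)) + ((12 + 5)*(-485) - 241168/74743) = (6 + 274) + (17*(-485) - 241168/74743) = 280 + (-8245 - 1*241168/74743) = 280 + (-8245 - 241168/74743) = 280 - 616497203/74743 = -595569163/74743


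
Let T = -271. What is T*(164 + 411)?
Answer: -155825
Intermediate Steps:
T*(164 + 411) = -271*(164 + 411) = -271*575 = -155825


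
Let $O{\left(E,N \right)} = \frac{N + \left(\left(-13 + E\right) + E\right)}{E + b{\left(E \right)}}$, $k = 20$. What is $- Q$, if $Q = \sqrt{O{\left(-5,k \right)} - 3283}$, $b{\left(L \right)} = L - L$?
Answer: $- \frac{2 i \sqrt{20515}}{5} \approx - 57.292 i$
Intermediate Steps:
$b{\left(L \right)} = 0$
$O{\left(E,N \right)} = \frac{-13 + N + 2 E}{E}$ ($O{\left(E,N \right)} = \frac{N + \left(\left(-13 + E\right) + E\right)}{E + 0} = \frac{N + \left(-13 + 2 E\right)}{E} = \frac{-13 + N + 2 E}{E}$)
$Q = \frac{2 i \sqrt{20515}}{5}$ ($Q = \sqrt{\frac{-13 + 20 + 2 \left(-5\right)}{-5} - 3283} = \sqrt{- \frac{-13 + 20 - 10}{5} - 3283} = \sqrt{\left(- \frac{1}{5}\right) \left(-3\right) - 3283} = \sqrt{\frac{3}{5} - 3283} = \sqrt{- \frac{16412}{5}} = \frac{2 i \sqrt{20515}}{5} \approx 57.292 i$)
$- Q = - \frac{2 i \sqrt{20515}}{5}$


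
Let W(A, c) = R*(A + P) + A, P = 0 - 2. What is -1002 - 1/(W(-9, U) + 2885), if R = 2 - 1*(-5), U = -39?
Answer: -2804599/2799 ≈ -1002.0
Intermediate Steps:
R = 7 (R = 2 + 5 = 7)
P = -2
W(A, c) = -14 + 8*A (W(A, c) = 7*(A - 2) + A = 7*(-2 + A) + A = (-14 + 7*A) + A = -14 + 8*A)
-1002 - 1/(W(-9, U) + 2885) = -1002 - 1/((-14 + 8*(-9)) + 2885) = -1002 - 1/((-14 - 72) + 2885) = -1002 - 1/(-86 + 2885) = -1002 - 1/2799 = -2804599/2799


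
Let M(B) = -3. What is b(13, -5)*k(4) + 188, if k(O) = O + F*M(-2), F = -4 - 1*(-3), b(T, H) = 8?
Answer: 244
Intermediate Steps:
F = -1 (F = -4 + 3 = -1)
k(O) = 3 + O (k(O) = O - 1*(-3) = O + 3 = 3 + O)
b(13, -5)*k(4) + 188 = 8*(3 + 4) + 188 = 8*7 + 188 = 56 + 188 = 244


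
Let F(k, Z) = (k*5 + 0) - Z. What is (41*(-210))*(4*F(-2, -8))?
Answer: 68880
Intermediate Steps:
F(k, Z) = -Z + 5*k (F(k, Z) = (5*k + 0) - Z = 5*k - Z = -Z + 5*k)
(41*(-210))*(4*F(-2, -8)) = (41*(-210))*(4*(-1*(-8) + 5*(-2))) = -34440*(8 - 10) = -34440*(-2) = -8610*(-8) = 68880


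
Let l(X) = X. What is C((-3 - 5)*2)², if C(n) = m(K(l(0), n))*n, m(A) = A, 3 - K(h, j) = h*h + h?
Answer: 2304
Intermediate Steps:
K(h, j) = 3 - h - h² (K(h, j) = 3 - (h*h + h) = 3 - (h² + h) = 3 - (h + h²) = 3 + (-h - h²) = 3 - h - h²)
C(n) = 3*n (C(n) = (3 - 1*0 - 1*0²)*n = (3 + 0 - 1*0)*n = (3 + 0 + 0)*n = 3*n)
C((-3 - 5)*2)² = (3*((-3 - 5)*2))² = (3*(-8*2))² = (3*(-16))² = (-48)² = 2304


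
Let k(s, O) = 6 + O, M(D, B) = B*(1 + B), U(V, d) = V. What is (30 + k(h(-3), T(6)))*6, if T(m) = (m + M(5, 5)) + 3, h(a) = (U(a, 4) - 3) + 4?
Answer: 450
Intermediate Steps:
h(a) = 1 + a (h(a) = (a - 3) + 4 = (-3 + a) + 4 = 1 + a)
T(m) = 33 + m (T(m) = (m + 5*(1 + 5)) + 3 = (m + 5*6) + 3 = (m + 30) + 3 = (30 + m) + 3 = 33 + m)
(30 + k(h(-3), T(6)))*6 = (30 + (6 + (33 + 6)))*6 = (30 + (6 + 39))*6 = (30 + 45)*6 = 75*6 = 450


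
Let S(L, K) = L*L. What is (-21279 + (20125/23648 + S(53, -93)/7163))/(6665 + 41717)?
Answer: -3604252505489/8195457170368 ≈ -0.43979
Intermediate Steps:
S(L, K) = L²
(-21279 + (20125/23648 + S(53, -93)/7163))/(6665 + 41717) = (-21279 + (20125/23648 + 53²/7163))/(6665 + 41717) = (-21279 + (20125*(1/23648) + 2809*(1/7163)))/48382 = (-21279 + (20125/23648 + 2809/7163))*(1/48382) = (-21279 + 210582607/169390624)*(1/48382) = -3604252505489/169390624*1/48382 = -3604252505489/8195457170368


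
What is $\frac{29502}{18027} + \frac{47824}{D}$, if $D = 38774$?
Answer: $\frac{111446322}{38832161} \approx 2.8699$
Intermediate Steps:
$\frac{29502}{18027} + \frac{47824}{D} = \frac{29502}{18027} + \frac{47824}{38774} = 29502 \cdot \frac{1}{18027} + 47824 \cdot \frac{1}{38774} = \frac{3278}{2003} + \frac{23912}{19387} = \frac{111446322}{38832161}$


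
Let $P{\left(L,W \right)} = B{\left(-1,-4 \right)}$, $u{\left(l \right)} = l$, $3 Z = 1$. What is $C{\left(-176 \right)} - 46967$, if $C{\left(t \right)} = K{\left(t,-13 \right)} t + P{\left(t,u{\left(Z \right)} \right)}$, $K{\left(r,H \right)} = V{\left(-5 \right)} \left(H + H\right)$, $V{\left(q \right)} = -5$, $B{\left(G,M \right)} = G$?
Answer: $-69848$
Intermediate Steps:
$Z = \frac{1}{3}$ ($Z = \frac{1}{3} \cdot 1 = \frac{1}{3} \approx 0.33333$)
$P{\left(L,W \right)} = -1$
$K{\left(r,H \right)} = - 10 H$ ($K{\left(r,H \right)} = - 5 \left(H + H\right) = - 5 \cdot 2 H = - 10 H$)
$C{\left(t \right)} = -1 + 130 t$ ($C{\left(t \right)} = \left(-10\right) \left(-13\right) t - 1 = 130 t - 1 = -1 + 130 t$)
$C{\left(-176 \right)} - 46967 = \left(-1 + 130 \left(-176\right)\right) - 46967 = \left(-1 - 22880\right) - 46967 = -22881 - 46967 = -69848$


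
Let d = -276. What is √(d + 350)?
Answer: √74 ≈ 8.6023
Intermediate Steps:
√(d + 350) = √(-276 + 350) = √74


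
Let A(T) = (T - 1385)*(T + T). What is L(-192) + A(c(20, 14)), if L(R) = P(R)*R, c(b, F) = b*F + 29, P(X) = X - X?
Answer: -664968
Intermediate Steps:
P(X) = 0
c(b, F) = 29 + F*b (c(b, F) = F*b + 29 = 29 + F*b)
A(T) = 2*T*(-1385 + T) (A(T) = (-1385 + T)*(2*T) = 2*T*(-1385 + T))
L(R) = 0 (L(R) = 0*R = 0)
L(-192) + A(c(20, 14)) = 0 + 2*(29 + 14*20)*(-1385 + (29 + 14*20)) = 0 + 2*(29 + 280)*(-1385 + (29 + 280)) = 0 + 2*309*(-1385 + 309) = 0 + 2*309*(-1076) = 0 - 664968 = -664968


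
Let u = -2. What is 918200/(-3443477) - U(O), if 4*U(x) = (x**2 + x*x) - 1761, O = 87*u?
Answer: -202449129107/13773908 ≈ -14698.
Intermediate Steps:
O = -174 (O = 87*(-2) = -174)
U(x) = -1761/4 + x**2/2 (U(x) = ((x**2 + x*x) - 1761)/4 = ((x**2 + x**2) - 1761)/4 = (2*x**2 - 1761)/4 = (-1761 + 2*x**2)/4 = -1761/4 + x**2/2)
918200/(-3443477) - U(O) = 918200/(-3443477) - (-1761/4 + (1/2)*(-174)**2) = 918200*(-1/3443477) - (-1761/4 + (1/2)*30276) = -918200/3443477 - (-1761/4 + 15138) = -918200/3443477 - 1*58791/4 = -918200/3443477 - 58791/4 = -202449129107/13773908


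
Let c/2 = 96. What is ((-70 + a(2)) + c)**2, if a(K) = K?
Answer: 15376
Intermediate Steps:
c = 192 (c = 2*96 = 192)
((-70 + a(2)) + c)**2 = ((-70 + 2) + 192)**2 = (-68 + 192)**2 = 124**2 = 15376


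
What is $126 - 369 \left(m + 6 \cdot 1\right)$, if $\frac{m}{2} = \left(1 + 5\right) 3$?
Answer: $-15372$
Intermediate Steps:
$m = 36$ ($m = 2 \left(1 + 5\right) 3 = 2 \cdot 6 \cdot 3 = 2 \cdot 18 = 36$)
$126 - 369 \left(m + 6 \cdot 1\right) = 126 - 369 \left(36 + 6 \cdot 1\right) = 126 - 369 \left(36 + 6\right) = 126 - 15498 = -15372$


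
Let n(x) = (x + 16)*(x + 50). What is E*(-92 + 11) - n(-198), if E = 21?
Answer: -28637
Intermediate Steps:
n(x) = (16 + x)*(50 + x)
E*(-92 + 11) - n(-198) = 21*(-92 + 11) - (800 + (-198)² + 66*(-198)) = 21*(-81) - (800 + 39204 - 13068) = -1701 - 1*26936 = -1701 - 26936 = -28637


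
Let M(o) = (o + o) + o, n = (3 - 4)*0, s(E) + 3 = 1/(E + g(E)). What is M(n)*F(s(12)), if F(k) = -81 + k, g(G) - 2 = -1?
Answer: 0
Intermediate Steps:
g(G) = 1 (g(G) = 2 - 1 = 1)
s(E) = -3 + 1/(1 + E) (s(E) = -3 + 1/(E + 1) = -3 + 1/(1 + E))
n = 0 (n = -1*0 = 0)
M(o) = 3*o (M(o) = 2*o + o = 3*o)
M(n)*F(s(12)) = (3*0)*(-81 + (-2 - 3*12)/(1 + 12)) = 0*(-81 + (-2 - 36)/13) = 0*(-81 + (1/13)*(-38)) = 0*(-81 - 38/13) = 0*(-1091/13) = 0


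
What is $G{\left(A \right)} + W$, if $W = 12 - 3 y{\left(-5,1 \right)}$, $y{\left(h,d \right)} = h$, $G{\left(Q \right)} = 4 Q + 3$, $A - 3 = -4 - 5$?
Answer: $6$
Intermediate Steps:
$A = -6$ ($A = 3 - 9 = -6$)
$G{\left(Q \right)} = 3 + 4 Q$
$W = 27$ ($W = 12 - -15 = 12 + 15 = 27$)
$G{\left(A \right)} + W = \left(3 + 4 \left(-6\right)\right) + 27 = \left(3 - 24\right) + 27 = -21 + 27 = 6$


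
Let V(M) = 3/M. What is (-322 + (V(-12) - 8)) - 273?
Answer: -2413/4 ≈ -603.25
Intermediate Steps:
(-322 + (V(-12) - 8)) - 273 = (-322 + (3/(-12) - 8)) - 273 = (-322 + (3*(-1/12) - 8)) - 273 = (-322 + (-¼ - 8)) - 273 = (-322 - 33/4) - 273 = -1321/4 - 273 = -2413/4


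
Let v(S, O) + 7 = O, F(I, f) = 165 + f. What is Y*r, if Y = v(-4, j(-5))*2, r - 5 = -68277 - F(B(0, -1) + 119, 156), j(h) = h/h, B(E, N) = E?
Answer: 823116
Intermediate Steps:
j(h) = 1
v(S, O) = -7 + O
r = -68593 (r = 5 + (-68277 - (165 + 156)) = 5 + (-68277 - 1*321) = 5 + (-68277 - 321) = 5 - 68598 = -68593)
Y = -12 (Y = (-7 + 1)*2 = -6*2 = -12)
Y*r = -12*(-68593) = 823116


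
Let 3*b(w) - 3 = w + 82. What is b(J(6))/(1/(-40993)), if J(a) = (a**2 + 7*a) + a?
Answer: -6927817/3 ≈ -2.3093e+6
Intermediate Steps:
J(a) = a**2 + 8*a
b(w) = 85/3 + w/3 (b(w) = 1 + (w + 82)/3 = 1 + (82 + w)/3 = 1 + (82/3 + w/3) = 85/3 + w/3)
b(J(6))/(1/(-40993)) = (85/3 + (6*(8 + 6))/3)/(1/(-40993)) = (85/3 + (6*14)/3)/(-1/40993) = (85/3 + (1/3)*84)*(-40993) = (85/3 + 28)*(-40993) = (169/3)*(-40993) = -6927817/3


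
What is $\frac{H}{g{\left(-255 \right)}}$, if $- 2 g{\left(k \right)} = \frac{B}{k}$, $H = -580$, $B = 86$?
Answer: $- \frac{147900}{43} \approx -3439.5$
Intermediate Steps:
$g{\left(k \right)} = - \frac{43}{k}$ ($g{\left(k \right)} = - \frac{86 \frac{1}{k}}{2} = - \frac{43}{k}$)
$\frac{H}{g{\left(-255 \right)}} = - \frac{580}{\left(-43\right) \frac{1}{-255}} = - \frac{580}{\left(-43\right) \left(- \frac{1}{255}\right)} = - \frac{580}{\frac{43}{255}} = \left(-580\right) \frac{255}{43} = - \frac{147900}{43}$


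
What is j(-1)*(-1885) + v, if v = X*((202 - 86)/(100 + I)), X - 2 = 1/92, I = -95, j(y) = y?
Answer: 44428/23 ≈ 1931.7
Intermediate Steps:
X = 185/92 (X = 2 + 1/92 = 185/92 ≈ 2.0109)
v = 1073/23 (v = 185*((202 - 86)/(100 - 95))/92 = 185*(116/5)/92 = 185*(116*(⅕))/92 = (185/92)*(116/5) = 1073/23 ≈ 46.652)
j(-1)*(-1885) + v = -1*(-1885) + 1073/23 = 1885 + 1073/23 = 44428/23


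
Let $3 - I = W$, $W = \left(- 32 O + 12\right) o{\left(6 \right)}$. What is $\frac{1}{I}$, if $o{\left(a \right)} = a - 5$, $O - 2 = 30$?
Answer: $\frac{1}{1015} \approx 0.00098522$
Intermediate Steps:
$O = 32$ ($O = 2 + 30 = 32$)
$o{\left(a \right)} = -5 + a$
$W = -1012$ ($W = \left(\left(-32\right) 32 + 12\right) \left(-5 + 6\right) = \left(-1024 + 12\right) 1 = \left(-1012\right) 1 = -1012$)
$I = 1015$ ($I = 3 - -1012 = 3 + 1012 = 1015$)
$\frac{1}{I} = \frac{1}{1015}$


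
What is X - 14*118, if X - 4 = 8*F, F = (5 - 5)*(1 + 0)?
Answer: -1648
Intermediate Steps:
F = 0 (F = 0*1 = 0)
X = 4 (X = 4 + 8*0 = 4 + 0 = 4)
X - 14*118 = 4 - 14*118 = 4 - 1652 = -1648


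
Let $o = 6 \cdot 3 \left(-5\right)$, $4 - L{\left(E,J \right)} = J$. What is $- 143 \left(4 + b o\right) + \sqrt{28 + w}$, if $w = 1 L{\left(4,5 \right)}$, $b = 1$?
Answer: $12298 + 3 \sqrt{3} \approx 12303.0$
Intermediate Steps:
$L{\left(E,J \right)} = 4 - J$
$o = -90$ ($o = 18 \left(-5\right) = -90$)
$w = -1$ ($w = 1 \left(4 - 5\right) = 1 \left(-1\right) = -1$)
$- 143 \left(4 + b o\right) + \sqrt{28 + w} = - 143 \left(4 + 1 \left(-90\right)\right) + \sqrt{28 - 1} = - 143 \left(4 - 90\right) + \sqrt{27} = \left(-143\right) \left(-86\right) + 3 \sqrt{3} = 12298 + 3 \sqrt{3}$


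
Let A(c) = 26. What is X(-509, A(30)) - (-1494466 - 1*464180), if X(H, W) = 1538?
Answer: 1960184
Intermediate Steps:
X(-509, A(30)) - (-1494466 - 1*464180) = 1538 - (-1494466 - 1*464180) = 1538 - (-1494466 - 464180) = 1538 - 1*(-1958646) = 1538 + 1958646 = 1960184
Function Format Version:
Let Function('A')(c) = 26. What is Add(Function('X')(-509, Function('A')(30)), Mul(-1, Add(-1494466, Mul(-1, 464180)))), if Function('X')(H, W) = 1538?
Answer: 1960184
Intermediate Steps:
Add(Function('X')(-509, Function('A')(30)), Mul(-1, Add(-1494466, Mul(-1, 464180)))) = Add(1538, Mul(-1, Add(-1494466, Mul(-1, 464180)))) = Add(1538, Mul(-1, Add(-1494466, -464180))) = Add(1538, Mul(-1, -1958646)) = Add(1538, 1958646) = 1960184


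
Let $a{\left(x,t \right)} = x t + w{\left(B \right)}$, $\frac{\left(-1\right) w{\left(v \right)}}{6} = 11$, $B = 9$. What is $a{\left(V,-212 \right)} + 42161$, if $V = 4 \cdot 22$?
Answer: $23439$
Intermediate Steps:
$w{\left(v \right)} = -66$ ($w{\left(v \right)} = \left(-6\right) 11 = -66$)
$V = 88$
$a{\left(x,t \right)} = -66 + t x$ ($a{\left(x,t \right)} = x t - 66 = t x - 66 = -66 + t x$)
$a{\left(V,-212 \right)} + 42161 = \left(-66 - 18656\right) + 42161 = -18722 + 42161 = 23439$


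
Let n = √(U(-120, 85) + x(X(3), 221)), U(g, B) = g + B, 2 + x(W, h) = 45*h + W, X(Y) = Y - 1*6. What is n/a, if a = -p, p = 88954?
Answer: -√9905/88954 ≈ -0.0011188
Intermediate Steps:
X(Y) = -6 + Y (X(Y) = Y - 6 = -6 + Y)
x(W, h) = -2 + W + 45*h (x(W, h) = -2 + (45*h + W) = -2 + (W + 45*h) = -2 + W + 45*h)
U(g, B) = B + g
n = √9905 (n = √((85 - 120) + (-2 + (-6 + 3) + 45*221)) = √(-35 + (-2 - 3 + 9945)) = √(-35 + 9940) = √9905 ≈ 99.524)
a = -88954 (a = -1*88954 = -88954)
n/a = √9905/(-88954) = √9905*(-1/88954) = -√9905/88954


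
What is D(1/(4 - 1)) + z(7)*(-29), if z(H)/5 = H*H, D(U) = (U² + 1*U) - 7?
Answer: -64004/9 ≈ -7111.6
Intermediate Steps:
D(U) = -7 + U + U² (D(U) = (U² + U) - 7 = (U + U²) - 7 = -7 + U + U²)
z(H) = 5*H² (z(H) = 5*(H*H) = 5*H²)
D(1/(4 - 1)) + z(7)*(-29) = (-7 + 1/(4 - 1) + (1/(4 - 1))²) + (5*7²)*(-29) = (-7 + 1/3 + (1/3)²) + (5*49)*(-29) = (-7 + ⅓ + (⅓)²) + 245*(-29) = (-7 + ⅓ + ⅑) - 7105 = -59/9 - 7105 = -64004/9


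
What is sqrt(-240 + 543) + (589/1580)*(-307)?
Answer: -180823/1580 + sqrt(303) ≈ -97.038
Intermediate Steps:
sqrt(-240 + 543) + (589/1580)*(-307) = sqrt(303) + (589*(1/1580))*(-307) = sqrt(303) + (589/1580)*(-307) = sqrt(303) - 180823/1580 = -180823/1580 + sqrt(303)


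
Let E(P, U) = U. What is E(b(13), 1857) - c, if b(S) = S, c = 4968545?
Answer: -4966688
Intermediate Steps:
E(b(13), 1857) - c = 1857 - 1*4968545 = 1857 - 4968545 = -4966688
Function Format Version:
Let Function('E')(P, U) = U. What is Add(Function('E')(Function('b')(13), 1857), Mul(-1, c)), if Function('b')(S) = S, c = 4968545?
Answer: -4966688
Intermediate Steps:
Add(Function('E')(Function('b')(13), 1857), Mul(-1, c)) = Add(1857, Mul(-1, 4968545)) = Add(1857, -4968545) = -4966688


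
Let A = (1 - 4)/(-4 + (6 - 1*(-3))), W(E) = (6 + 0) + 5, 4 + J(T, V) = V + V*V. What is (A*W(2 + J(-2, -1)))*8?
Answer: -264/5 ≈ -52.800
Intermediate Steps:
J(T, V) = -4 + V + V**2 (J(T, V) = -4 + (V + V*V) = -4 + (V + V**2) = -4 + V + V**2)
W(E) = 11 (W(E) = 6 + 5 = 11)
A = -3/5 (A = -3/(-4 + (6 + 3)) = -3/(-4 + 9) = -3/5 ≈ -0.60000)
(A*W(2 + J(-2, -1)))*8 = -3/5*11*8 = -33/5*8 = -264/5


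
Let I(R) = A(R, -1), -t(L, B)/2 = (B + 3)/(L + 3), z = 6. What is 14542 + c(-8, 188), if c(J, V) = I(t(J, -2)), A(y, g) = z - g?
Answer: 14549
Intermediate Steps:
t(L, B) = -2*(3 + B)/(3 + L) (t(L, B) = -2*(B + 3)/(L + 3) = -2*(3 + B)/(3 + L))
A(y, g) = 6 - g
I(R) = 7 (I(R) = 6 - 1*(-1) = 6 + 1 = 7)
c(J, V) = 7
14542 + c(-8, 188) = 14542 + 7 = 14549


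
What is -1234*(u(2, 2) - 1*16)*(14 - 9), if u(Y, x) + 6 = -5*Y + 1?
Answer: 191270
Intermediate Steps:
u(Y, x) = -5 - 5*Y (u(Y, x) = -6 + (-5*Y + 1) = -6 + (1 - 5*Y) = -5 - 5*Y)
-1234*(u(2, 2) - 1*16)*(14 - 9) = -1234*((-5 - 5*2) - 1*16)*(14 - 9) = -1234*((-5 - 10) - 16)*5 = -1234*(-15 - 16)*5 = -(-38254)*5 = -1234*(-155) = 191270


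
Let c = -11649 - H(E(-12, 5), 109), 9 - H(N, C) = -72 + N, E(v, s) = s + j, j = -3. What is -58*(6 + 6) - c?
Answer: 11032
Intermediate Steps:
E(v, s) = -3 + s (E(v, s) = s - 3 = -3 + s)
H(N, C) = 81 - N (H(N, C) = 9 - (-72 + N) = 9 + (72 - N) = 81 - N)
c = -11728 (c = -11649 - (81 - (-3 + 5)) = -11649 - (81 - 1*2) = -11649 - (81 - 2) = -11649 - 1*79 = -11649 - 79 = -11728)
-58*(6 + 6) - c = -58*(6 + 6) - 1*(-11728) = -58*12 + 11728 = -696 + 11728 = 11032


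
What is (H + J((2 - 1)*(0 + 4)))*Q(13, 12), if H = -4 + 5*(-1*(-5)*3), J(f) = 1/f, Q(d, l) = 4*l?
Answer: 3420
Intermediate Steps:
H = 71 (H = -4 + 5*(5*3) = -4 + 5*15 = -4 + 75 = 71)
(H + J((2 - 1)*(0 + 4)))*Q(13, 12) = (71 + 1/((2 - 1)*(0 + 4)))*(4*12) = (71 + 1/(1*4))*48 = (71 + 1/4)*48 = (285/4)*48 = 3420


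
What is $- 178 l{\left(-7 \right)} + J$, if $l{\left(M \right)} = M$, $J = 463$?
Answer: $1709$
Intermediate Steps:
$- 178 l{\left(-7 \right)} + J = \left(-178\right) \left(-7\right) + 463 = 1246 + 463 = 1709$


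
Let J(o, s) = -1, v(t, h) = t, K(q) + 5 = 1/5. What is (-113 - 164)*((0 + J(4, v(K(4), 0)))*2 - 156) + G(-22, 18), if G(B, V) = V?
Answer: 43784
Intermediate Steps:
K(q) = -24/5 (K(q) = -5 + 1/5 = -24/5)
(-113 - 164)*((0 + J(4, v(K(4), 0)))*2 - 156) + G(-22, 18) = (-113 - 164)*((0 - 1)*2 - 156) + 18 = -277*(-1*2 - 156) + 18 = -277*(-2 - 156) + 18 = -277*(-158) + 18 = 43766 + 18 = 43784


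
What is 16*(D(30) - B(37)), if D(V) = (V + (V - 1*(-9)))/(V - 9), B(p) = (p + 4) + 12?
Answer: -5568/7 ≈ -795.43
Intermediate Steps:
B(p) = 16 + p (B(p) = (4 + p) + 12 = 16 + p)
D(V) = (9 + 2*V)/(-9 + V) (D(V) = (V + (V + 9))/(-9 + V) = (V + (9 + V))/(-9 + V) = (9 + 2*V)/(-9 + V))
16*(D(30) - B(37)) = 16*((9 + 2*30)/(-9 + 30) - (16 + 37)) = 16*((9 + 60)/21 - 1*53) = 16*((1/21)*69 - 53) = 16*(23/7 - 53) = 16*(-348/7) = -5568/7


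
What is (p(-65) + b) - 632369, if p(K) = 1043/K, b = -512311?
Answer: -74405243/65 ≈ -1.1447e+6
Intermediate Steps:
(p(-65) + b) - 632369 = (1043/(-65) - 512311) - 632369 = (1043*(-1/65) - 512311) - 632369 = (-1043/65 - 512311) - 632369 = -33301258/65 - 632369 = -74405243/65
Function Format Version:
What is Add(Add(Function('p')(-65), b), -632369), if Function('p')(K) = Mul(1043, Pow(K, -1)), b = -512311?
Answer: Rational(-74405243, 65) ≈ -1.1447e+6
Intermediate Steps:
Add(Add(Function('p')(-65), b), -632369) = Add(Add(Mul(1043, Pow(-65, -1)), -512311), -632369) = Add(Add(Mul(1043, Rational(-1, 65)), -512311), -632369) = Add(Add(Rational(-1043, 65), -512311), -632369) = Add(Rational(-33301258, 65), -632369) = Rational(-74405243, 65)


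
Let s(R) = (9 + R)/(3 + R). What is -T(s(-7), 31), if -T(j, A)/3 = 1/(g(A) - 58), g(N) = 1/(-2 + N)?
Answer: -87/1681 ≈ -0.051755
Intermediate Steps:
s(R) = (9 + R)/(3 + R)
T(j, A) = -3/(-58 + 1/(-2 + A)) (T(j, A) = -3/(1/(-2 + A) - 58) = -3/(-58 + 1/(-2 + A)))
-T(s(-7), 31) = -3*(-2 + 31)/(-117 + 58*31) = -3*29/(-117 + 1798) = -3*29/1681 = -1*87/1681 = -87/1681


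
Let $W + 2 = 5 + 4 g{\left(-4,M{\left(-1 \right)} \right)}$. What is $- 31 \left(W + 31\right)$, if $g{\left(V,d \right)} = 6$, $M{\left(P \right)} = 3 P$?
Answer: $-1798$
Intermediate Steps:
$W = 27$ ($W = -2 + \left(5 + 4 \cdot 6\right) = -2 + \left(5 + 24\right) = -2 + 29 = 27$)
$- 31 \left(W + 31\right) = - 31 \left(27 + 31\right) = \left(-31\right) 58 = -1798$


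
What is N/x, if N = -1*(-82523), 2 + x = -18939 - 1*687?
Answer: -11789/2804 ≈ -4.2044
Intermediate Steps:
x = -19628 (x = -2 + (-18939 - 1*687) = -2 + (-18939 - 687) = -2 - 19626 = -19628)
N = 82523
N/x = 82523/(-19628) = 82523*(-1/19628) = -11789/2804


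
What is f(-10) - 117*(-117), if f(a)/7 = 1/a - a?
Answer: 137583/10 ≈ 13758.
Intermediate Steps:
f(a) = -7*a + 7/a (f(a) = 7*(1/a - a) = -7*a + 7/a)
f(-10) - 117*(-117) = (-7*(-10) + 7/(-10)) - 117*(-117) = (70 + 7*(-⅒)) + 13689 = (70 - 7/10) + 13689 = 693/10 + 13689 = 137583/10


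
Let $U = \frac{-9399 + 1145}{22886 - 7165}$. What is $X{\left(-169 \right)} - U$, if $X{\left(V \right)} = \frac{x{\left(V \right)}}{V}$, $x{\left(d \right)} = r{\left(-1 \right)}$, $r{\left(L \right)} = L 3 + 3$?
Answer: $\frac{8254}{15721} \approx 0.52503$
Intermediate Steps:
$r{\left(L \right)} = 3 + 3 L$ ($r{\left(L \right)} = 3 L + 3 = 3 + 3 L$)
$x{\left(d \right)} = 0$ ($x{\left(d \right)} = 3 + 3 \left(-1\right) = 3 - 3 = 0$)
$U = - \frac{8254}{15721} \approx -0.52503$
$X{\left(V \right)} = 0$ ($X{\left(V \right)} = \frac{0}{V} = 0$)
$X{\left(-169 \right)} - U = 0 - - \frac{8254}{15721} = 0 + \frac{8254}{15721} = \frac{8254}{15721}$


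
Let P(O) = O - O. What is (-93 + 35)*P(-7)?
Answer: 0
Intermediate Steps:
P(O) = 0
(-93 + 35)*P(-7) = (-93 + 35)*0 = -58*0 = 0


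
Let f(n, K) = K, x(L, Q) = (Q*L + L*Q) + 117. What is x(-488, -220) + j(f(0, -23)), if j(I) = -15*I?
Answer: 215182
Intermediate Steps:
x(L, Q) = 117 + 2*L*Q (x(L, Q) = (L*Q + L*Q) + 117 = 2*L*Q + 117 = 117 + 2*L*Q)
x(-488, -220) + j(f(0, -23)) = (117 + 2*(-488)*(-220)) - 15*(-23) = (117 + 214720) + 345 = 214837 + 345 = 215182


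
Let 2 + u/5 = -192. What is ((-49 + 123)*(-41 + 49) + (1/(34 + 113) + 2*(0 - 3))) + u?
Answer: -56447/147 ≈ -383.99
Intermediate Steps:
u = -970 (u = -10 + 5*(-192) = -10 - 960 = -970)
((-49 + 123)*(-41 + 49) + (1/(34 + 113) + 2*(0 - 3))) + u = ((-49 + 123)*(-41 + 49) + (1/(34 + 113) + 2*(0 - 3))) - 970 = (74*8 + (1/147 + 2*(-3))) - 970 = (592 + (1/147 - 6)) - 970 = (592 - 881/147) - 970 = 86143/147 - 970 = -56447/147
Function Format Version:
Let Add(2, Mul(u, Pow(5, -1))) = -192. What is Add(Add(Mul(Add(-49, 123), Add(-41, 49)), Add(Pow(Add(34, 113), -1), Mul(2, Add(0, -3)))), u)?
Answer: Rational(-56447, 147) ≈ -383.99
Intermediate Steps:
u = -970 (u = Add(-10, Mul(5, -192)) = Add(-10, -960) = -970)
Add(Add(Mul(Add(-49, 123), Add(-41, 49)), Add(Pow(Add(34, 113), -1), Mul(2, Add(0, -3)))), u) = Add(Add(Mul(Add(-49, 123), Add(-41, 49)), Add(Pow(Add(34, 113), -1), Mul(2, Add(0, -3)))), -970) = Add(Add(Mul(74, 8), Add(Pow(147, -1), Mul(2, -3))), -970) = Add(Add(592, Add(Rational(1, 147), -6)), -970) = Add(Add(592, Rational(-881, 147)), -970) = Add(Rational(86143, 147), -970) = Rational(-56447, 147)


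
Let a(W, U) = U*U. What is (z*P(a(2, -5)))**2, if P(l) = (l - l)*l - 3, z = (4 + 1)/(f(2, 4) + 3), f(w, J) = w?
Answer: 9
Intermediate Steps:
a(W, U) = U**2
z = 1 (z = (4 + 1)/(2 + 3) = 5/5 = 5*(1/5) = 1)
P(l) = -3 (P(l) = 0*l - 3 = 0 - 3 = -3)
(z*P(a(2, -5)))**2 = (1*(-3))**2 = (-3)**2 = 9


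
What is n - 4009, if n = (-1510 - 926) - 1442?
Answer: -7887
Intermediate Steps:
n = -3878 (n = -2436 - 1442 = -3878)
n - 4009 = -3878 - 4009 = -7887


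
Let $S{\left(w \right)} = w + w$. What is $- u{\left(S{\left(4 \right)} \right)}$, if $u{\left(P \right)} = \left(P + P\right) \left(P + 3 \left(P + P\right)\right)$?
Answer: $-896$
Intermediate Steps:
$S{\left(w \right)} = 2 w$
$u{\left(P \right)} = 14 P^{2}$ ($u{\left(P \right)} = 2 P \left(P + 3 \cdot 2 P\right) = 2 P \left(P + 6 P\right) = 2 P 7 P = 14 P^{2}$)
$- u{\left(S{\left(4 \right)} \right)} = - 14 \left(2 \cdot 4\right)^{2} = - 14 \cdot 8^{2} = - 14 \cdot 64 = \left(-1\right) 896 = -896$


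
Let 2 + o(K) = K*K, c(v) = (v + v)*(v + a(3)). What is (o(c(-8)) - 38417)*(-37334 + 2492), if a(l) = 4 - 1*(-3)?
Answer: 1329675246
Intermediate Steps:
a(l) = 7 (a(l) = 4 + 3 = 7)
c(v) = 2*v*(7 + v) (c(v) = (v + v)*(v + 7) = (2*v)*(7 + v) = 2*v*(7 + v))
o(K) = -2 + K**2 (o(K) = -2 + K*K = -2 + K**2)
(o(c(-8)) - 38417)*(-37334 + 2492) = ((-2 + (2*(-8)*(7 - 8))**2) - 38417)*(-37334 + 2492) = ((-2 + (2*(-8)*(-1))**2) - 38417)*(-34842) = ((-2 + 16**2) - 38417)*(-34842) = ((-2 + 256) - 38417)*(-34842) = (254 - 38417)*(-34842) = -38163*(-34842) = 1329675246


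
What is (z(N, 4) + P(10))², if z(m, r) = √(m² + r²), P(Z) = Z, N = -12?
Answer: 260 + 80*√10 ≈ 512.98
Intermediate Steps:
(z(N, 4) + P(10))² = (√((-12)² + 4²) + 10)² = (√(144 + 16) + 10)² = (√160 + 10)² = (4*√10 + 10)² = (10 + 4*√10)²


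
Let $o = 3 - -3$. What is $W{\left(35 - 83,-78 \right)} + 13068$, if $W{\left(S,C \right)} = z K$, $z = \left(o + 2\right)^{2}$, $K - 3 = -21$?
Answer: $11916$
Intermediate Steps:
$K = -18$ ($K = 3 - 21 = -18$)
$o = 6$ ($o = 3 + 3 = 6$)
$z = 64$ ($z = \left(6 + 2\right)^{2} = 8^{2} = 64$)
$W{\left(S,C \right)} = -1152$ ($W{\left(S,C \right)} = 64 \left(-18\right) = -1152$)
$W{\left(35 - 83,-78 \right)} + 13068 = -1152 + 13068 = 11916$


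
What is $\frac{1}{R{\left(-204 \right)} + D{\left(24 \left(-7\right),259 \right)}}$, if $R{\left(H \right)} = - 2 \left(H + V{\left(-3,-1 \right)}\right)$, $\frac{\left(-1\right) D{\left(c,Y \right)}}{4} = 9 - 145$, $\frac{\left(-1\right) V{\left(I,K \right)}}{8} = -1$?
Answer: $\frac{1}{936} \approx 0.0010684$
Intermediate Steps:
$V{\left(I,K \right)} = 8$ ($V{\left(I,K \right)} = \left(-8\right) \left(-1\right) = 8$)
$D{\left(c,Y \right)} = 544$ ($D{\left(c,Y \right)} = - 4 \left(9 - 145\right) = \left(-4\right) \left(-136\right) = 544$)
$R{\left(H \right)} = -16 - 2 H$ ($R{\left(H \right)} = - 2 \left(H + 8\right) = - 2 \left(8 + H\right) = -16 - 2 H$)
$\frac{1}{R{\left(-204 \right)} + D{\left(24 \left(-7\right),259 \right)}} = \frac{1}{\left(-16 - -408\right) + 544} = \frac{1}{\left(-16 + 408\right) + 544} = \frac{1}{392 + 544} = \frac{1}{936}$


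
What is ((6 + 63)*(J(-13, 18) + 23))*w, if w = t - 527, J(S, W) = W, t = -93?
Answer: -1753980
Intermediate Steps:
w = -620 (w = -93 - 527 = -620)
((6 + 63)*(J(-13, 18) + 23))*w = ((6 + 63)*(18 + 23))*(-620) = (69*41)*(-620) = 2829*(-620) = -1753980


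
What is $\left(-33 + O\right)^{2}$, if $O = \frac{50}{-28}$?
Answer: $\frac{237169}{196} \approx 1210.0$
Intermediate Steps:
$O = - \frac{25}{14}$ ($O = 50 \left(- \frac{1}{28}\right) = - \frac{25}{14} \approx -1.7857$)
$\left(-33 + O\right)^{2} = \left(-33 - \frac{25}{14}\right)^{2} = \left(- \frac{487}{14}\right)^{2} = \frac{237169}{196}$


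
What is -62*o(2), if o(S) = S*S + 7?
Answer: -682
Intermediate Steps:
o(S) = 7 + S**2 (o(S) = S**2 + 7 = 7 + S**2)
-62*o(2) = -62*(7 + 2**2) = -62*(7 + 4) = -62*11 = -682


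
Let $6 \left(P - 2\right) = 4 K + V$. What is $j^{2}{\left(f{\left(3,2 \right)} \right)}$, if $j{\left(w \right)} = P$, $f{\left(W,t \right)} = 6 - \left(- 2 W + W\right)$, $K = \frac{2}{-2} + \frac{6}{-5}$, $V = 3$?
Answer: $\frac{961}{900} \approx 1.0678$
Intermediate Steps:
$K = - \frac{11}{5}$ ($K = 2 \left(- \frac{1}{2}\right) + 6 \left(- \frac{1}{5}\right) = -1 - \frac{6}{5} = - \frac{11}{5} \approx -2.2$)
$P = \frac{31}{30}$ ($P = 2 + \frac{4 \left(- \frac{11}{5}\right) + 3}{6} = 2 + \frac{- \frac{44}{5} + 3}{6} = 2 + \frac{1}{6} \left(- \frac{29}{5}\right) = 2 - \frac{29}{30} = \frac{31}{30} \approx 1.0333$)
$f{\left(W,t \right)} = 6 + W$ ($f{\left(W,t \right)} = 6 - - W = 6 + W$)
$j{\left(w \right)} = \frac{31}{30}$
$j^{2}{\left(f{\left(3,2 \right)} \right)} = \left(\frac{31}{30}\right)^{2} = \frac{961}{900}$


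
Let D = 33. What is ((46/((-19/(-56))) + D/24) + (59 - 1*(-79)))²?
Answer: 1746654849/23104 ≈ 75600.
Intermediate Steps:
((46/((-19/(-56))) + D/24) + (59 - 1*(-79)))² = ((46/((-19/(-56))) + 33/24) + (59 - 1*(-79)))² = ((46/((-19*(-1/56))) + 33*(1/24)) + (59 + 79))² = ((46/(19/56) + 11/8) + 138)² = ((46*(56/19) + 11/8) + 138)² = ((2576/19 + 11/8) + 138)² = (20817/152 + 138)² = (41793/152)² = 1746654849/23104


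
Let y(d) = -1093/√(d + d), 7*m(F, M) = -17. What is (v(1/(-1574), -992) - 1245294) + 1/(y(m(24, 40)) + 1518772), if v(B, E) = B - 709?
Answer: 17*(-126094184367*√238 + 5957257789293164*I)/(1574*(-51638248*I + 1093*√238)) ≈ -1.246e+6 + 1.1921e-7*I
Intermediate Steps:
m(F, M) = -17/7 (m(F, M) = (⅐)*(-17) = -17/7)
v(B, E) = -709 + B
y(d) = -1093*√2/(2*√d)
(v(1/(-1574), -992) - 1245294) + 1/(y(m(24, 40)) + 1518772) = ((-709 + 1/(-1574)) - 1245294) + 1/(-1093*√2/(2*√(-17/7)) + 1518772) = ((-709 - 1/1574) - 1245294) + 1/(-1093*√2*(-I*√119/17)/2 + 1518772) = (-1115967/1574 - 1245294) + 1/(1093*I*√238/34 + 1518772) = -1961208723/1574 + 1/(1518772 + 1093*I*√238/34)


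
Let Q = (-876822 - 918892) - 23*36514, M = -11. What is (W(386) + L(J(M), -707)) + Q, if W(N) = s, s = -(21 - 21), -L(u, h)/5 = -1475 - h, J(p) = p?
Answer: -2631696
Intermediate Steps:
L(u, h) = 7375 + 5*h (L(u, h) = -5*(-1475 - h) = 7375 + 5*h)
s = 0 (s = -1*0 = 0)
W(N) = 0
Q = -2635536 (Q = -1795714 - 839822 = -2635536)
(W(386) + L(J(M), -707)) + Q = (0 + (7375 + 5*(-707))) - 2635536 = (0 + (7375 - 3535)) - 2635536 = (0 + 3840) - 2635536 = 3840 - 2635536 = -2631696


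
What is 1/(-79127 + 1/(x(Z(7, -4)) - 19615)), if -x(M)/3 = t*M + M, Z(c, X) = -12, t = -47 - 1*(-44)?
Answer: -19687/1557773250 ≈ -1.2638e-5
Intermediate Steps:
t = -3 (t = -47 + 44 = -3)
x(M) = 6*M (x(M) = -3*(-3*M + M) = -(-6)*M = 6*M)
1/(-79127 + 1/(x(Z(7, -4)) - 19615)) = 1/(-79127 + 1/(6*(-12) - 19615)) = 1/(-79127 + 1/(-72 - 19615)) = 1/(-79127 + 1/(-19687)) = 1/(-79127 - 1/19687) = 1/(-1557773250/19687) = -19687/1557773250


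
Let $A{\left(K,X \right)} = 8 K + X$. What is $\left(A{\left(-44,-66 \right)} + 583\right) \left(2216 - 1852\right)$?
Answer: $60060$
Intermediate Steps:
$A{\left(K,X \right)} = X + 8 K$
$\left(A{\left(-44,-66 \right)} + 583\right) \left(2216 - 1852\right) = \left(\left(-66 + 8 \left(-44\right)\right) + 583\right) \left(2216 - 1852\right) = \left(\left(-66 - 352\right) + 583\right) 364 = \left(-418 + 583\right) 364 = 165 \cdot 364 = 60060$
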